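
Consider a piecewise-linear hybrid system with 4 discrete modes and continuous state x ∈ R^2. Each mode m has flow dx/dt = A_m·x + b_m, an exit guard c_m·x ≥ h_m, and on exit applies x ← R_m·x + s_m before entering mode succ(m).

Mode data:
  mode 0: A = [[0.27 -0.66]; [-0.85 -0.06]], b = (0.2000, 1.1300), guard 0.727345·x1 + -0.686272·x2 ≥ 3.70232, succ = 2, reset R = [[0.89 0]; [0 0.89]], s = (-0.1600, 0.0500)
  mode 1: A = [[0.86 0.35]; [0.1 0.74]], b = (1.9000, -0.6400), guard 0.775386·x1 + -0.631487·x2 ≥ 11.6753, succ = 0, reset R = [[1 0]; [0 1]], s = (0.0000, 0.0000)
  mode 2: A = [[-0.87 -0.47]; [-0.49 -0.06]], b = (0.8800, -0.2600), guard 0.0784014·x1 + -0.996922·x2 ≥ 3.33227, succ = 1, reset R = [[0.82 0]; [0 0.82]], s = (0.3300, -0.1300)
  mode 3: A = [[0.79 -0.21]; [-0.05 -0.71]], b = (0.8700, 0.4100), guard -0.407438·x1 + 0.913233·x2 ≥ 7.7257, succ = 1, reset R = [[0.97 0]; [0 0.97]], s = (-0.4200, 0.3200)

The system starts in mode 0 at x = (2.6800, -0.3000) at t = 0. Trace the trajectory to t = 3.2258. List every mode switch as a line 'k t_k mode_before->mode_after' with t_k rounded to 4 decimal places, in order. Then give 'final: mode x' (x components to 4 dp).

1 0.7057 0->2
2 2.0411 2->1
final: 1 7.6745 -6.8778

Mode 0: guard c·x = 3.7023 hit at Δt = 0.7057 (t = 0.7057), x⁻ = (3.7927, -1.3752) → reset → x⁺ = (3.2155, -1.1739), jump to mode 2
Mode 2: guard c·x = 3.3323 hit at Δt = 1.3354 (t = 2.0411), x⁻ = (2.5863, -3.1392) → reset → x⁺ = (2.4508, -2.7041), jump to mode 1
Mode 1: flow for 1.1847 to horizon, guard not reached → x = (7.6745, -6.8778)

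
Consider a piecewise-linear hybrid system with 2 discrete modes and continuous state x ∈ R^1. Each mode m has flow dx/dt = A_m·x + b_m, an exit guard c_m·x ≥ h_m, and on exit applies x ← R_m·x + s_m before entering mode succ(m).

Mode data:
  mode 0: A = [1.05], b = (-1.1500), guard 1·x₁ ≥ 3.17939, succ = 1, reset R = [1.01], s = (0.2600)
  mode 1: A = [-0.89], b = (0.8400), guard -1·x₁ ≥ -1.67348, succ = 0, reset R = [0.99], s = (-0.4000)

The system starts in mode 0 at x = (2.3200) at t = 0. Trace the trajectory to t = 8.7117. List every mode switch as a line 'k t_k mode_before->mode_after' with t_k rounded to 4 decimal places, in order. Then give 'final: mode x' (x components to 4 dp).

1 0.5063 0->1
2 1.9022 1->0
3 4.3380 0->1
4 5.7339 1->0
5 8.1697 0->1
final: 1 2.5039

Mode 0: guard c·x = 3.1794 hit at Δt = 0.5063 (t = 0.5063), x⁻ = (3.1794) → reset → x⁺ = (3.4712), jump to mode 1
Mode 1: guard c·x = -1.6735 hit at Δt = 1.3959 (t = 1.9022), x⁻ = (1.6735) → reset → x⁺ = (1.2567), jump to mode 0
Mode 0: guard c·x = 3.1794 hit at Δt = 2.4358 (t = 4.3380), x⁻ = (3.1794) → reset → x⁺ = (3.4712), jump to mode 1
Mode 1: guard c·x = -1.6735 hit at Δt = 1.3959 (t = 5.7339), x⁻ = (1.6735) → reset → x⁺ = (1.2567), jump to mode 0
Mode 0: guard c·x = 3.1794 hit at Δt = 2.4358 (t = 8.1697), x⁻ = (3.1794) → reset → x⁺ = (3.4712), jump to mode 1
Mode 1: flow for 0.5420 to horizon, guard not reached → x = (2.5039)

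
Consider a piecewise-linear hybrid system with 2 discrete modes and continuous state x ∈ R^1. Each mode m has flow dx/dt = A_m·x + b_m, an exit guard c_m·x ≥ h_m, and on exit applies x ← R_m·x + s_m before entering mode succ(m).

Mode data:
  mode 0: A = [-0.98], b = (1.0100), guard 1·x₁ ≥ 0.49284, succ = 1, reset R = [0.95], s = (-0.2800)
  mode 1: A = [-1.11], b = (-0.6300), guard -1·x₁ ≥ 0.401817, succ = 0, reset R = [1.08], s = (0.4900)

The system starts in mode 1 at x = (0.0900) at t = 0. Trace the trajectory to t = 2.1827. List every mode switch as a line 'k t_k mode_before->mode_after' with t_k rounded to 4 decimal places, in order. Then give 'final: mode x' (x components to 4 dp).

Mode 1: guard c·x = 0.4018 hit at Δt = 1.2415 (t = 1.2415), x⁻ = (-0.4018) → reset → x⁺ = (0.0560), jump to mode 0
Mode 0: guard c·x = 0.4928 hit at Δt = 0.6067 (t = 1.8482), x⁻ = (0.4928) → reset → x⁺ = (0.1882), jump to mode 1
Mode 1: flow for 0.3345 to horizon, guard not reached → x = (-0.0462)

1 1.2415 1->0
2 1.8482 0->1
final: 1 -0.0462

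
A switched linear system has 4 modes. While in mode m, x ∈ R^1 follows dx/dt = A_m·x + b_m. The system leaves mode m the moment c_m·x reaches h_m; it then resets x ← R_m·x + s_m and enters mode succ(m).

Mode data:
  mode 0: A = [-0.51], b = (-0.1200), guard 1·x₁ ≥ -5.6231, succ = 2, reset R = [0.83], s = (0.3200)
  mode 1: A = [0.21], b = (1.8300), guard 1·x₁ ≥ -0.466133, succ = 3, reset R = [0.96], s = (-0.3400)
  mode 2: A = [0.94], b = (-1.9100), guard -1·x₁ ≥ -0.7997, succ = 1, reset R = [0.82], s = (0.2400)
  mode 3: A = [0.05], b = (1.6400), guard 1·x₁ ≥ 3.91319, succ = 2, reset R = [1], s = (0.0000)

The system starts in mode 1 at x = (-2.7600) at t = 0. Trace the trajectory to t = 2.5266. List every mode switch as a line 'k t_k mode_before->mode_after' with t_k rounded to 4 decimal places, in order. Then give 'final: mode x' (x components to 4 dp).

Mode 1: guard c·x = -0.4661 hit at Δt = 1.5518 (t = 1.5518), x⁻ = (-0.4661) → reset → x⁺ = (-0.7875), jump to mode 3
Mode 3: flow for 0.9748 to horizon, guard not reached → x = (0.8115)

1 1.5518 1->3
final: 3 0.8115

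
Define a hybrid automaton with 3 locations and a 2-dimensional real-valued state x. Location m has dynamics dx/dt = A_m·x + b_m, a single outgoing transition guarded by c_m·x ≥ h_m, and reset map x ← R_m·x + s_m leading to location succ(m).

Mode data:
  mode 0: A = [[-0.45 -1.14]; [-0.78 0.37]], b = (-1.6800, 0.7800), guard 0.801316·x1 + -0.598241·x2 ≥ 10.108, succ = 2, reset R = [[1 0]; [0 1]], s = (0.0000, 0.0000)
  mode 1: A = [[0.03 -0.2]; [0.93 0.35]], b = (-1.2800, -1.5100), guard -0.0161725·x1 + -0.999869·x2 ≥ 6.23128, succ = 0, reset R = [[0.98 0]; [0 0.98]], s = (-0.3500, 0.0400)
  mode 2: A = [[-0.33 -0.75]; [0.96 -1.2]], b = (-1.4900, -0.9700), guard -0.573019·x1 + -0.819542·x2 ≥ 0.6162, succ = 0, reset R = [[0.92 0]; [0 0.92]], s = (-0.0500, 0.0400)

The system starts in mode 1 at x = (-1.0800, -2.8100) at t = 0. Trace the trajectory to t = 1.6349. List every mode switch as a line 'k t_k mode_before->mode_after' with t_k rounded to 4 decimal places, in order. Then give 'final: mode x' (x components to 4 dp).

1 0.7977 1->0
final: 0 2.9583 -7.8479

Mode 1: guard c·x = 6.2313 hit at Δt = 0.7977 (t = 0.7977), x⁻ = (-1.4288, -6.2090) → reset → x⁺ = (-1.7502, -6.0448), jump to mode 0
Mode 0: flow for 0.8372 to horizon, guard not reached → x = (2.9583, -7.8479)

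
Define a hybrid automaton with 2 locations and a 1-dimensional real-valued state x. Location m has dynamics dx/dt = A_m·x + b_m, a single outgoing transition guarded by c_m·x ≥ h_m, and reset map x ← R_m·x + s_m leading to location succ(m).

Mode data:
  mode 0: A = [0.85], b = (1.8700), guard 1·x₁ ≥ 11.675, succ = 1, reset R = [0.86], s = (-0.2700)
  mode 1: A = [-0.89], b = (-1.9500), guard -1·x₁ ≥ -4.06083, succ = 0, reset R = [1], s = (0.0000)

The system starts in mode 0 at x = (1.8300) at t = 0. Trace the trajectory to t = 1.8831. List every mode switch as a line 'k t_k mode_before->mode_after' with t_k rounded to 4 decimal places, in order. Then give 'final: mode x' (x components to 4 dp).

Mode 0: guard c·x = 11.6750 hit at Δt = 1.4545 (t = 1.4545), x⁻ = (11.6750) → reset → x⁺ = (9.7705), jump to mode 1
Mode 1: flow for 0.4286 to horizon, guard not reached → x = (5.9771)

1 1.4545 0->1
final: 1 5.9771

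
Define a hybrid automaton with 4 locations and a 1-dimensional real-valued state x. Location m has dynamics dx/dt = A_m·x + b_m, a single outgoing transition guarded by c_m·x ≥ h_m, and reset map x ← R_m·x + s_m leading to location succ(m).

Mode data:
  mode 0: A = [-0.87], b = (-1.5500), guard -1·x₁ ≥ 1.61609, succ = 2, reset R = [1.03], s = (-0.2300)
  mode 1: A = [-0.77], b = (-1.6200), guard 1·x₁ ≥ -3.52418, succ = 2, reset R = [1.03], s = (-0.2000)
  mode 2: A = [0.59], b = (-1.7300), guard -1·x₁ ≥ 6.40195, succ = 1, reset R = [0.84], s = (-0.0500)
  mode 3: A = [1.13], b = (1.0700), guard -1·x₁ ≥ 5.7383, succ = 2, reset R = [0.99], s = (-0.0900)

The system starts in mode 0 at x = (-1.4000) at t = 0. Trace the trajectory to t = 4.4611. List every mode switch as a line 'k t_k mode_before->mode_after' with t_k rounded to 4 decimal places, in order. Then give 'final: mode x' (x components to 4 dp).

Mode 0: guard c·x = 1.6161 hit at Δt = 0.9601 (t = 0.9601), x⁻ = (-1.6161) → reset → x⁺ = (-1.8946), jump to mode 2
Mode 2: guard c·x = 6.4020 hit at Δt = 1.1178 (t = 2.0779), x⁻ = (-6.4020) → reset → x⁺ = (-5.4276), jump to mode 1
Mode 1: guard c·x = -3.5242 hit at Δt = 1.1042 (t = 3.1821), x⁻ = (-3.5242) → reset → x⁺ = (-3.8299), jump to mode 2
Mode 2: guard c·x = 6.4020 hit at Δt = 0.5463 (t = 3.7285), x⁻ = (-6.4019) → reset → x⁺ = (-5.4276), jump to mode 1
Mode 1: flow for 0.7326 to horizon, guard not reached → x = (-3.9946)

1 0.9601 0->2
2 2.0779 2->1
3 3.1821 1->2
4 3.7285 2->1
final: 1 -3.9946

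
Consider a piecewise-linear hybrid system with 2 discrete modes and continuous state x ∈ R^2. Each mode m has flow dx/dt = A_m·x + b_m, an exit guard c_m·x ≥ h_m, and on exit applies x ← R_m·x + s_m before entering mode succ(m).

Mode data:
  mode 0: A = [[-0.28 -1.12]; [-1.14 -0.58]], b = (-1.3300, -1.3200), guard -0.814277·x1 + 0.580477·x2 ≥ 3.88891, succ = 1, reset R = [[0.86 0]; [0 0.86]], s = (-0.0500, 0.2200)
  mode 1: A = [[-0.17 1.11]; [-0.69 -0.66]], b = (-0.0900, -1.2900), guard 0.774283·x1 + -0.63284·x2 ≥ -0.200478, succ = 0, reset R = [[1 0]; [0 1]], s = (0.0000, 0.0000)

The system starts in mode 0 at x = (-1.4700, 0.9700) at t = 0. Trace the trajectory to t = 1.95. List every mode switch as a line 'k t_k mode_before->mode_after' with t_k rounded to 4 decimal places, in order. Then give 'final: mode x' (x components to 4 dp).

1 1.0216 0->1
final: 1 -1.3402 1.0218

Mode 0: guard c·x = 3.8889 hit at Δt = 1.0216 (t = 1.0216), x⁻ = (-3.5142, 1.7698) → reset → x⁺ = (-3.0722, 1.7421), jump to mode 1
Mode 1: flow for 0.9284 to horizon, guard not reached → x = (-1.3402, 1.0218)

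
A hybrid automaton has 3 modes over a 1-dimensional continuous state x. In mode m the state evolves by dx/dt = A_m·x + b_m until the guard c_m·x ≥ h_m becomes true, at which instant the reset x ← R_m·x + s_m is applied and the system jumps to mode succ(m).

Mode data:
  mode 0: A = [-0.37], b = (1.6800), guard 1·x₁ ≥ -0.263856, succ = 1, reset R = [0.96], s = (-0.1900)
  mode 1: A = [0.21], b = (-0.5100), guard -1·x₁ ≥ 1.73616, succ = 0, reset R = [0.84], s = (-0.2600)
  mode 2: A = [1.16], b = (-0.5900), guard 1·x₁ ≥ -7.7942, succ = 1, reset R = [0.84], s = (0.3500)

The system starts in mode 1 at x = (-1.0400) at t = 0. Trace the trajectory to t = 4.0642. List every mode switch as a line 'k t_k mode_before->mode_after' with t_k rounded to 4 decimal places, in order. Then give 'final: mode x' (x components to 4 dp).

Mode 1: guard c·x = 1.7362 hit at Δt = 0.8710 (t = 0.8710), x⁻ = (-1.7362) → reset → x⁺ = (-1.7184), jump to mode 0
Mode 0: guard c·x = -0.2639 hit at Δt = 0.7148 (t = 1.5858), x⁻ = (-0.2639) → reset → x⁺ = (-0.4433), jump to mode 1
Mode 1: guard c·x = 1.7362 hit at Δt = 1.7699 (t = 3.3557), x⁻ = (-1.7362) → reset → x⁺ = (-1.7184), jump to mode 0
Mode 0: flow for 0.7085 to horizon, guard not reached → x = (-0.2751)

1 0.8710 1->0
2 1.5858 0->1
3 3.3557 1->0
final: 0 -0.2751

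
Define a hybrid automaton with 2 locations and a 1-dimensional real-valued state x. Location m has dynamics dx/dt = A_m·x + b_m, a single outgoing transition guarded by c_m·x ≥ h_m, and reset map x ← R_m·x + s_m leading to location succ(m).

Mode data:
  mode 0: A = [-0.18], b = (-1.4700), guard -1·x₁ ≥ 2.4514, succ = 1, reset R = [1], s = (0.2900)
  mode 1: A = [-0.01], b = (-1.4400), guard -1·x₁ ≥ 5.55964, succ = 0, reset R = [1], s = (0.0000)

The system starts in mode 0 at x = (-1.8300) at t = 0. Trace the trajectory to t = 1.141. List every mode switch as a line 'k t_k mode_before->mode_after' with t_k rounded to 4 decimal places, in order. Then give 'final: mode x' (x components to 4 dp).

Mode 0: guard c·x = 2.4514 hit at Δt = 0.5734 (t = 0.5734), x⁻ = (-2.4514) → reset → x⁺ = (-2.1614), jump to mode 1
Mode 1: flow for 0.5676 to horizon, guard not reached → x = (-2.9642)

1 0.5734 0->1
final: 1 -2.9642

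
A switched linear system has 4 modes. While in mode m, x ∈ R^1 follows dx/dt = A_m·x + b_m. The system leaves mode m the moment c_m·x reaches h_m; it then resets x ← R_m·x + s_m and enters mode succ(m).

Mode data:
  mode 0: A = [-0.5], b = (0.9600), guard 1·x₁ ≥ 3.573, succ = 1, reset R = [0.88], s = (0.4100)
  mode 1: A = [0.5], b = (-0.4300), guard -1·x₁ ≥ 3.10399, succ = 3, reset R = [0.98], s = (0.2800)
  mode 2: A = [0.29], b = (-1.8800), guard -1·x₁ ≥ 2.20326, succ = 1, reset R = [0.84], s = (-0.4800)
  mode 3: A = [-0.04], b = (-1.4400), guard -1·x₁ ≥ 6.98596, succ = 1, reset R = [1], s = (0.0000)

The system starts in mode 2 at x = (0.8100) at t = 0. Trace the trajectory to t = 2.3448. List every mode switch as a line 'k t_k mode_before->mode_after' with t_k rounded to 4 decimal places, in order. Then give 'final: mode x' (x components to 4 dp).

1 1.4691 2->1
2 1.9031 1->3
final: 3 -3.3440

Mode 2: guard c·x = 2.2033 hit at Δt = 1.4691 (t = 1.4691), x⁻ = (-2.2033) → reset → x⁺ = (-2.3307), jump to mode 1
Mode 1: guard c·x = 3.1040 hit at Δt = 0.4340 (t = 1.9031), x⁻ = (-3.1040) → reset → x⁺ = (-2.7619), jump to mode 3
Mode 3: flow for 0.4417 to horizon, guard not reached → x = (-3.3440)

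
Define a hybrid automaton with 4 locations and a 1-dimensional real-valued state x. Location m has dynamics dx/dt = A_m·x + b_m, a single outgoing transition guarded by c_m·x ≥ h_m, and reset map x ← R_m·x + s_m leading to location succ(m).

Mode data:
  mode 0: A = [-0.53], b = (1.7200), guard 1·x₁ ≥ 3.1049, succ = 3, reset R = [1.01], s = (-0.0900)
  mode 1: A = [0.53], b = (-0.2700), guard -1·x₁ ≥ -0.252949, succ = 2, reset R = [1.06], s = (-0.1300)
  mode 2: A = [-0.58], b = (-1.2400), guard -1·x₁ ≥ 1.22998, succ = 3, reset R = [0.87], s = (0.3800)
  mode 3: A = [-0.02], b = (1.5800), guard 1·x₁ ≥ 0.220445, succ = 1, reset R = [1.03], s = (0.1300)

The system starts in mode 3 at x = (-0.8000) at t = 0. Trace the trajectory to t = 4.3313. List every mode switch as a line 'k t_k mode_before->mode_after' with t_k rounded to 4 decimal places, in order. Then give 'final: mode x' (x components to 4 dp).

Mode 3: guard c·x = 0.2204 hit at Δt = 0.6435 (t = 0.6435), x⁻ = (0.2204) → reset → x⁺ = (0.3571), jump to mode 1
Mode 1: guard c·x = -0.2529 hit at Δt = 0.9825 (t = 1.6260), x⁻ = (0.2529) → reset → x⁺ = (0.1381), jump to mode 2
Mode 2: guard c·x = 1.2300 hit at Δt = 1.5845 (t = 3.2105), x⁻ = (-1.2300) → reset → x⁺ = (-0.6901), jump to mode 3
Mode 3: guard c·x = 0.2204 hit at Δt = 0.5746 (t = 3.7851), x⁻ = (0.2204) → reset → x⁺ = (0.3571), jump to mode 1
Mode 1: flow for 0.5462 to horizon, guard not reached → x = (0.3059)

1 0.6435 3->1
2 1.6260 1->2
3 3.2105 2->3
4 3.7851 3->1
final: 1 0.3059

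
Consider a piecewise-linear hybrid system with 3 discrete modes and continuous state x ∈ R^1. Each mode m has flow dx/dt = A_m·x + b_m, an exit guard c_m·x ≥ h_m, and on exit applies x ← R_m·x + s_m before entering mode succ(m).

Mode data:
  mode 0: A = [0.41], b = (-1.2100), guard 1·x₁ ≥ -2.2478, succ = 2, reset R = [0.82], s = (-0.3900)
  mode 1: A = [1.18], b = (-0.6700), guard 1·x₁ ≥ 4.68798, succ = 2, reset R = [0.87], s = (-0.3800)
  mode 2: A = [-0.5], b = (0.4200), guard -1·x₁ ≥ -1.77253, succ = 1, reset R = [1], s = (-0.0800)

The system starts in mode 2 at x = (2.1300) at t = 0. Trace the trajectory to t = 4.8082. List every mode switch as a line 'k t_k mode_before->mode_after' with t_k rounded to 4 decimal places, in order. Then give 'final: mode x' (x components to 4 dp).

1 0.6490 2->1
2 1.7493 1->2
3 3.9896 2->1
final: 1 3.5227

Mode 2: guard c·x = -1.7725 hit at Δt = 0.6490 (t = 0.6490), x⁻ = (1.7725) → reset → x⁺ = (1.6925), jump to mode 1
Mode 1: guard c·x = 4.6880 hit at Δt = 1.1003 (t = 1.7493), x⁻ = (4.6880) → reset → x⁺ = (3.6985), jump to mode 2
Mode 2: guard c·x = -1.7725 hit at Δt = 2.2403 (t = 3.9896), x⁻ = (1.7725) → reset → x⁺ = (1.6925), jump to mode 1
Mode 1: flow for 0.8186 to horizon, guard not reached → x = (3.5227)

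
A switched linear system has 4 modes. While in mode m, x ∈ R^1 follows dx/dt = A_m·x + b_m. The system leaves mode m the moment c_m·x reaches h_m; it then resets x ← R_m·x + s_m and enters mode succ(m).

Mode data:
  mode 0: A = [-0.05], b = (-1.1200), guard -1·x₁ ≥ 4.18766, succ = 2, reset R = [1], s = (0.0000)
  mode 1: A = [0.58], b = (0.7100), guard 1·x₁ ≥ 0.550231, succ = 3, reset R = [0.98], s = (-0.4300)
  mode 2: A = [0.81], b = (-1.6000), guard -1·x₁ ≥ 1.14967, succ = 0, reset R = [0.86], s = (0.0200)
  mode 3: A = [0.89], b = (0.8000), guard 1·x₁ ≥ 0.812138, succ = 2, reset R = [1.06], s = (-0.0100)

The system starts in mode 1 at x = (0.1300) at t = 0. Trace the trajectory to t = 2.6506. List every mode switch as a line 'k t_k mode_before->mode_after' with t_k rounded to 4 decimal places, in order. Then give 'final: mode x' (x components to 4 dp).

1 0.4660 1->3
2 1.0604 3->2
3 2.3223 2->0
final: 0 -1.3176

Mode 1: guard c·x = 0.5502 hit at Δt = 0.4660 (t = 0.4660), x⁻ = (0.5502) → reset → x⁺ = (0.1092), jump to mode 3
Mode 3: guard c·x = 0.8121 hit at Δt = 0.5944 (t = 1.0604), x⁻ = (0.8121) → reset → x⁺ = (0.8509), jump to mode 2
Mode 2: guard c·x = 1.1497 hit at Δt = 1.2619 (t = 2.3223), x⁻ = (-1.1497) → reset → x⁺ = (-0.9687), jump to mode 0
Mode 0: flow for 0.3283 to horizon, guard not reached → x = (-1.3176)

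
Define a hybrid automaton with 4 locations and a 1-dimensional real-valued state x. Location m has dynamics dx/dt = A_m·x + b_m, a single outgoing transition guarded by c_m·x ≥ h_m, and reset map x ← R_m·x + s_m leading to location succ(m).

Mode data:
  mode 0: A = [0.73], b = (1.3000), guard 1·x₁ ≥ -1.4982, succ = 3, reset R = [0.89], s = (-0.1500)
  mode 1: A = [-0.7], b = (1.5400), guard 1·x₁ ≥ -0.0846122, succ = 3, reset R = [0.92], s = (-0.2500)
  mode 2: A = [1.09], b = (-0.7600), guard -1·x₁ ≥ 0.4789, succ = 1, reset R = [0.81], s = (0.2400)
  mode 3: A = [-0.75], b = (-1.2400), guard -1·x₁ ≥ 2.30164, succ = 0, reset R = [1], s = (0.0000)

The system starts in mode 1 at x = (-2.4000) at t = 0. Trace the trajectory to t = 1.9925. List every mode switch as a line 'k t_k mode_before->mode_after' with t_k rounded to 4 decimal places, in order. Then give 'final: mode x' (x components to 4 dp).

Mode 1: guard c·x = -0.0846 hit at Δt = 0.9998 (t = 0.9998), x⁻ = (-0.0846) → reset → x⁺ = (-0.3278), jump to mode 3
Mode 3: flow for 0.9927 to horizon, guard not reached → x = (-1.0238)

1 0.9998 1->3
final: 3 -1.0238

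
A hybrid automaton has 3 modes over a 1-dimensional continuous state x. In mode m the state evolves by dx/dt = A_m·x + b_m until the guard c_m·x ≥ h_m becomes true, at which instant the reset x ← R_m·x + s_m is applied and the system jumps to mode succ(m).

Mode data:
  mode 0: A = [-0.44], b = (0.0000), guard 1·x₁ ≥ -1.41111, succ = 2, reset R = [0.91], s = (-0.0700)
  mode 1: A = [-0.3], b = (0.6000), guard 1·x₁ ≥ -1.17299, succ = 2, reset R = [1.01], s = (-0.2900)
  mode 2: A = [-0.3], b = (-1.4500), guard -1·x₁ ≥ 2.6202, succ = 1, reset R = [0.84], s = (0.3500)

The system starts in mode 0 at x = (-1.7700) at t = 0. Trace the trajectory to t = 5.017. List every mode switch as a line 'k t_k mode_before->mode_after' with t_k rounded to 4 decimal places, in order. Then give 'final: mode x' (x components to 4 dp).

1 0.5150 0->2
2 2.0230 2->1
3 2.6685 1->2
4 4.0589 2->1
5 4.7044 1->2
final: 2 -1.7754

Mode 0: guard c·x = -1.4111 hit at Δt = 0.5150 (t = 0.5150), x⁻ = (-1.4111) → reset → x⁺ = (-1.3541), jump to mode 2
Mode 2: guard c·x = 2.6202 hit at Δt = 1.5080 (t = 2.0230), x⁻ = (-2.6202) → reset → x⁺ = (-1.8510), jump to mode 1
Mode 1: guard c·x = -1.1730 hit at Δt = 0.6455 (t = 2.6685), x⁻ = (-1.1730) → reset → x⁺ = (-1.4747), jump to mode 2
Mode 2: guard c·x = 2.6202 hit at Δt = 1.3904 (t = 4.0589), x⁻ = (-2.6202) → reset → x⁺ = (-1.8510), jump to mode 1
Mode 1: guard c·x = -1.1730 hit at Δt = 0.6455 (t = 4.7044), x⁻ = (-1.1730) → reset → x⁺ = (-1.4747), jump to mode 2
Mode 2: flow for 0.3126 to horizon, guard not reached → x = (-1.7754)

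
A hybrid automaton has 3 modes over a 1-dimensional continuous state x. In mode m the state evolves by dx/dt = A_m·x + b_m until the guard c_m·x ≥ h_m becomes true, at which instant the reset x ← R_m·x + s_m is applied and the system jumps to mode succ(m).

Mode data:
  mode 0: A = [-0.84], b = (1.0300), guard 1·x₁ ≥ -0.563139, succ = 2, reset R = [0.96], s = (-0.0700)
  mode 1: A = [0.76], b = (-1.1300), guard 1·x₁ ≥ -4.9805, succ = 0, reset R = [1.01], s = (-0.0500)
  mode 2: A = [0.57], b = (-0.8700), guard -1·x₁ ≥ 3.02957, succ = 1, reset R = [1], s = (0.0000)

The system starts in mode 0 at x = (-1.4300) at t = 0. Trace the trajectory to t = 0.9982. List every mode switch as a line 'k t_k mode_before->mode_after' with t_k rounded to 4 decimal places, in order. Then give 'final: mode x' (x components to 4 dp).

Mode 0: guard c·x = -0.5631 hit at Δt = 0.4703 (t = 0.4703), x⁻ = (-0.5631) → reset → x⁺ = (-0.6106), jump to mode 2
Mode 2: flow for 0.5279 to horizon, guard not reached → x = (-1.3608)

1 0.4703 0->2
final: 2 -1.3608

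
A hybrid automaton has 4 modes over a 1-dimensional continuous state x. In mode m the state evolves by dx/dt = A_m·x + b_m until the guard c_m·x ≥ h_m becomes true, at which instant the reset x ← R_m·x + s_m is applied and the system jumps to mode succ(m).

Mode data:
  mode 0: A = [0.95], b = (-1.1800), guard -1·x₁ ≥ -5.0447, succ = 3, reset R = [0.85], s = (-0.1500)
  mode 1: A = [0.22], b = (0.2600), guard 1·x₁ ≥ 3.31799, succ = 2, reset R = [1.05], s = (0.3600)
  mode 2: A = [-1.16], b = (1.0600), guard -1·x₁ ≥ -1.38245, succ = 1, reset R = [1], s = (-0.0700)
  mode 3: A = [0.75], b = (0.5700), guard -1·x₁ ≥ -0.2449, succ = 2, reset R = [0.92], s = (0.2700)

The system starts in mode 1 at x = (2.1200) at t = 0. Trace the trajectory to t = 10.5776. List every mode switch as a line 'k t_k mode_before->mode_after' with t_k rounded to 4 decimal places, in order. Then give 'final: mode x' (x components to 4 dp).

1 1.4071 1->2
2 2.9872 2->1
3 5.6692 1->2
4 7.2493 2->1
5 9.9313 1->2
final: 2 2.2983

Mode 1: guard c·x = 3.3180 hit at Δt = 1.4071 (t = 1.4071), x⁻ = (3.3180) → reset → x⁺ = (3.8439), jump to mode 2
Mode 2: guard c·x = -1.3824 hit at Δt = 1.5801 (t = 2.9872), x⁻ = (1.3825) → reset → x⁺ = (1.3125), jump to mode 1
Mode 1: guard c·x = 3.3180 hit at Δt = 2.6820 (t = 5.6692), x⁻ = (3.3180) → reset → x⁺ = (3.8439), jump to mode 2
Mode 2: guard c·x = -1.3824 hit at Δt = 1.5801 (t = 7.2493), x⁻ = (1.3825) → reset → x⁺ = (1.3125), jump to mode 1
Mode 1: guard c·x = 3.3180 hit at Δt = 2.6820 (t = 9.9313), x⁻ = (3.3180) → reset → x⁺ = (3.8439), jump to mode 2
Mode 2: flow for 0.6463 to horizon, guard not reached → x = (2.2983)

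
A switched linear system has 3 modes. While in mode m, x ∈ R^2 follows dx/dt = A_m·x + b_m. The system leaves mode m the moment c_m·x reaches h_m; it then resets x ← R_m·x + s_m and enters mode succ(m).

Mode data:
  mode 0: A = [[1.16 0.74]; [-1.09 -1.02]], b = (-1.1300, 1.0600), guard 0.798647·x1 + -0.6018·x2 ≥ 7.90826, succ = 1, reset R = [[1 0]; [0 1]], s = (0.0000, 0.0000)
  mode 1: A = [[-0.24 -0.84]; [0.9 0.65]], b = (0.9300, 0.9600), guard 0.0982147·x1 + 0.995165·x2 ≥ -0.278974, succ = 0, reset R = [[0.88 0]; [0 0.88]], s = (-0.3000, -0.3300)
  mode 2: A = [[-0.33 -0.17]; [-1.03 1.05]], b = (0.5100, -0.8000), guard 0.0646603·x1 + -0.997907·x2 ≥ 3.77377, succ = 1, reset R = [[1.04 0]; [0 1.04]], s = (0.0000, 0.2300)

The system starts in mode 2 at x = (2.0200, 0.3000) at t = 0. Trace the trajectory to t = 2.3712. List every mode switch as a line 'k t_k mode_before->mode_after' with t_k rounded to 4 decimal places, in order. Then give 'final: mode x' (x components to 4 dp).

1 0.9196 2->1
2 2.0118 1->0
final: 0 4.6737 -1.7314

Mode 2: guard c·x = 3.7738 hit at Δt = 0.9196 (t = 0.9196), x⁻ = (2.0919, -3.6461) → reset → x⁺ = (2.1756, -3.5620), jump to mode 1
Mode 1: guard c·x = -0.2790 hit at Δt = 1.0922 (t = 2.0118), x⁻ = (4.5441, -0.7288) → reset → x⁺ = (3.6988, -0.9713), jump to mode 0
Mode 0: flow for 0.3594 to horizon, guard not reached → x = (4.6737, -1.7314)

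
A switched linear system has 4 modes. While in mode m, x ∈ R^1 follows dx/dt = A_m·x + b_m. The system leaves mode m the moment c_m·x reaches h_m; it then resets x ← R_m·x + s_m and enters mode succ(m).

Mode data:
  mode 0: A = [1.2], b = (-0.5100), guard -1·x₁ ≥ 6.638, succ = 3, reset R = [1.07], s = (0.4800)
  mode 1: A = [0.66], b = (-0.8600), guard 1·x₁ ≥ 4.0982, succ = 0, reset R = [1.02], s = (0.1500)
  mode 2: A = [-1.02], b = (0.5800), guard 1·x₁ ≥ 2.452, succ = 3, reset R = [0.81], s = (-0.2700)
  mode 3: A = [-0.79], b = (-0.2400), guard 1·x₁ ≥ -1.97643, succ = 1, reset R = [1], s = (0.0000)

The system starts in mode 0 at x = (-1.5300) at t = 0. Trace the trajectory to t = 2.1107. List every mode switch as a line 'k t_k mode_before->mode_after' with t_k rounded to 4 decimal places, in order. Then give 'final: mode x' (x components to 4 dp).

1 1.0704 0->3
final: 3 -3.0817

Mode 0: guard c·x = 6.6380 hit at Δt = 1.0704 (t = 1.0704), x⁻ = (-6.6380) → reset → x⁺ = (-6.6227), jump to mode 3
Mode 3: flow for 1.0403 to horizon, guard not reached → x = (-3.0817)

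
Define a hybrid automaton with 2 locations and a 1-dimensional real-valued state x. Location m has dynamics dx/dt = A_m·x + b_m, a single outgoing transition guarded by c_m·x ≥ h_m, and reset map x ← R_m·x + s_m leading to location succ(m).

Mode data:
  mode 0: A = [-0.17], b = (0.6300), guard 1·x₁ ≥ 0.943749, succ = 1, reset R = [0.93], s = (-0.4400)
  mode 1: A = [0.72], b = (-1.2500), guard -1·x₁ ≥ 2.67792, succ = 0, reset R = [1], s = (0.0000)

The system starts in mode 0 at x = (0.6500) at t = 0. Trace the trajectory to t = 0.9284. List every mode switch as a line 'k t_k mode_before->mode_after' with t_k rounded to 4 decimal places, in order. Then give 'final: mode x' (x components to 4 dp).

1 0.5945 0->1
final: 1 0.0848

Mode 0: guard c·x = 0.9437 hit at Δt = 0.5945 (t = 0.5945), x⁻ = (0.9437) → reset → x⁺ = (0.4377), jump to mode 1
Mode 1: flow for 0.3339 to horizon, guard not reached → x = (0.0848)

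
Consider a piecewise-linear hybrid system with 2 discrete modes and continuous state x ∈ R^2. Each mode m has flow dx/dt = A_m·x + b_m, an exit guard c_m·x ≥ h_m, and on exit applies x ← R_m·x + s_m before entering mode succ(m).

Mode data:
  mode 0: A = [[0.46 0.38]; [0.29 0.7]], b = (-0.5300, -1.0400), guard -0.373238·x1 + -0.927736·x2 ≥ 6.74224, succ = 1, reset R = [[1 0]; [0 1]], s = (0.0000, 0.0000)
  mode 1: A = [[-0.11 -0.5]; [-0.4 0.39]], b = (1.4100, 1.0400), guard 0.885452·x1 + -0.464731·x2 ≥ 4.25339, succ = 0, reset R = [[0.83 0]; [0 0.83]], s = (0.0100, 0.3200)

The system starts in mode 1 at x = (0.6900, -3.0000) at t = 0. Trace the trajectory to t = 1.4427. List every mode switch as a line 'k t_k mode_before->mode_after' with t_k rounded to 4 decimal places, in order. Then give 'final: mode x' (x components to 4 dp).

Mode 1: guard c·x = 4.2534 hit at Δt = 0.7565 (t = 0.7565), x⁻ = (2.8530, -3.7166) → reset → x⁺ = (2.3780, -2.7648), jump to mode 0
Mode 0: flow for 0.6862 to horizon, guard not reached → x = (1.7122, -4.8408)

1 0.7565 1->0
final: 0 1.7122 -4.8408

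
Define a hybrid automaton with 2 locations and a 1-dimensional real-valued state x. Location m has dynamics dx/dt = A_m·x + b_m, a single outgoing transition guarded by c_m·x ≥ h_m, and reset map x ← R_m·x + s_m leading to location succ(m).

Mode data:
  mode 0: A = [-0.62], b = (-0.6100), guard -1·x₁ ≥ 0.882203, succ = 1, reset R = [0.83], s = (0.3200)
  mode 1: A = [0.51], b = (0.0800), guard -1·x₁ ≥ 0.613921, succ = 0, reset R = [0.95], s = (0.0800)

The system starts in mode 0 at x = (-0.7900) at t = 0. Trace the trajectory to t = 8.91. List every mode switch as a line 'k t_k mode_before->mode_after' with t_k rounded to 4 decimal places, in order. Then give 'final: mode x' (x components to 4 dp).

1 1.0411 0->1
2 2.1825 1->0
3 4.6880 0->1
4 5.8294 1->0
5 8.3349 0->1
final: 1 -0.4993

Mode 0: guard c·x = 0.8822 hit at Δt = 1.0411 (t = 1.0411), x⁻ = (-0.8822) → reset → x⁺ = (-0.4122), jump to mode 1
Mode 1: guard c·x = 0.6139 hit at Δt = 1.1414 (t = 2.1825), x⁻ = (-0.6139) → reset → x⁺ = (-0.5032), jump to mode 0
Mode 0: guard c·x = 0.8822 hit at Δt = 2.5055 (t = 4.6880), x⁻ = (-0.8822) → reset → x⁺ = (-0.4122), jump to mode 1
Mode 1: guard c·x = 0.6139 hit at Δt = 1.1414 (t = 5.8294), x⁻ = (-0.6139) → reset → x⁺ = (-0.5032), jump to mode 0
Mode 0: guard c·x = 0.8822 hit at Δt = 2.5055 (t = 8.3349), x⁻ = (-0.8822) → reset → x⁺ = (-0.4122), jump to mode 1
Mode 1: flow for 0.5751 to horizon, guard not reached → x = (-0.4993)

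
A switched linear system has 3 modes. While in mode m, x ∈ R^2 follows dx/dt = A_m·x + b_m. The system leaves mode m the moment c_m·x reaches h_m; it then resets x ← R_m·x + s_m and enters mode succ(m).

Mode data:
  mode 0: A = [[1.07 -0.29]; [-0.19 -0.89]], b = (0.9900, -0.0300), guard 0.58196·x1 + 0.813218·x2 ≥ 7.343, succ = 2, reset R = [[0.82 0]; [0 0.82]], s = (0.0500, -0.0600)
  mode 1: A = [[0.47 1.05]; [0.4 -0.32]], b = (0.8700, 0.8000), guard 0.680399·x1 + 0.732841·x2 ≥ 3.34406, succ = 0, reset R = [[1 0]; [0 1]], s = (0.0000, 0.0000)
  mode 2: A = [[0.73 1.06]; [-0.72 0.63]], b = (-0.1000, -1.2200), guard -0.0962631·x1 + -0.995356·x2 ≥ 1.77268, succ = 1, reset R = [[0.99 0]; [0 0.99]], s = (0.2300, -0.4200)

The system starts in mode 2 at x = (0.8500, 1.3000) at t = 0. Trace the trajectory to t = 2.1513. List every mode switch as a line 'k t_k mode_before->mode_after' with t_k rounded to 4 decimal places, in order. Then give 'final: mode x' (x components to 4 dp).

1 1.2795 2->1
final: 1 3.4072 -0.3439

Mode 2: guard c·x = 1.7727 hit at Δt = 1.2795 (t = 1.2795), x⁻ = (2.5054, -2.0233) → reset → x⁺ = (2.7103, -2.4230), jump to mode 1
Mode 1: flow for 0.8718 to horizon, guard not reached → x = (3.4072, -0.3439)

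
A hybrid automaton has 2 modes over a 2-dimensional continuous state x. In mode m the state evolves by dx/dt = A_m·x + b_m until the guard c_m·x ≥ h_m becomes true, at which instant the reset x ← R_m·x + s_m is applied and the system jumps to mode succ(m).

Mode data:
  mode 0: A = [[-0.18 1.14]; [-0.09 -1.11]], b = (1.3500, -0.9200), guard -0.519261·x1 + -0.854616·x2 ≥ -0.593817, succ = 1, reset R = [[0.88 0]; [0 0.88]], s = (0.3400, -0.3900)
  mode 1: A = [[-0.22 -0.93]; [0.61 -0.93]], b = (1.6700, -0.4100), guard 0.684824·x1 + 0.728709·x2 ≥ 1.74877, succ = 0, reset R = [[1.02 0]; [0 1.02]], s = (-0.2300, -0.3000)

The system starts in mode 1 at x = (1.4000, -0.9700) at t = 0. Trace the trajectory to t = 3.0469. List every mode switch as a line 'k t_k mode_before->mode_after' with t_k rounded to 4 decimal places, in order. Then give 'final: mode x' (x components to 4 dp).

1 0.7120 1->0
2 2.0176 0->1
3 2.3043 1->0
final: 0 2.8016 -0.9720

Mode 1: guard c·x = 1.7488 hit at Δt = 0.7120 (t = 0.7120), x⁻ = (2.5936, -0.0376) → reset → x⁺ = (2.4155, -0.3383), jump to mode 0
Mode 0: guard c·x = -0.5938 hit at Δt = 1.3056 (t = 2.0176), x⁻ = (2.5817, -0.8738) → reset → x⁺ = (2.6119, -1.1589), jump to mode 1
Mode 1: guard c·x = 1.7488 hit at Δt = 0.2867 (t = 2.3043), x⁻ = (3.1341, -0.5455) → reset → x⁺ = (2.9668, -0.8564), jump to mode 0
Mode 0: flow for 0.7426 to horizon, guard not reached → x = (2.8016, -0.9720)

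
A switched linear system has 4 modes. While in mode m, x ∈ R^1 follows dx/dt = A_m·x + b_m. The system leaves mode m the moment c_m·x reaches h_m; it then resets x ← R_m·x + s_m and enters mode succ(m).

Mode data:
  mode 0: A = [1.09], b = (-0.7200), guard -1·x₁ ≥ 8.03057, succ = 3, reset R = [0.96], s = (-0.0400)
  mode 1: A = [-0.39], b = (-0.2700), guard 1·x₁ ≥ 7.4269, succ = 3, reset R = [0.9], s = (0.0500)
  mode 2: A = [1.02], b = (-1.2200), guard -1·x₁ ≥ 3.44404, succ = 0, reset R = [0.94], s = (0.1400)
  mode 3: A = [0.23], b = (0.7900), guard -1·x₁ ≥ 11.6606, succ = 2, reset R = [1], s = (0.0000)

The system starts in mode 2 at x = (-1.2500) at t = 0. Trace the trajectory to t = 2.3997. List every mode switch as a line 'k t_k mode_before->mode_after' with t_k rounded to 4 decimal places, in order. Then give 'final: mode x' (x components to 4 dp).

1 0.6277 2->0
2 1.3969 0->3
final: 3 -8.8686

Mode 2: guard c·x = 3.4440 hit at Δt = 0.6277 (t = 0.6277), x⁻ = (-3.4440) → reset → x⁺ = (-3.0974), jump to mode 0
Mode 0: guard c·x = 8.0306 hit at Δt = 0.7692 (t = 1.3969), x⁻ = (-8.0306) → reset → x⁺ = (-7.7493), jump to mode 3
Mode 3: flow for 1.0028 to horizon, guard not reached → x = (-8.8686)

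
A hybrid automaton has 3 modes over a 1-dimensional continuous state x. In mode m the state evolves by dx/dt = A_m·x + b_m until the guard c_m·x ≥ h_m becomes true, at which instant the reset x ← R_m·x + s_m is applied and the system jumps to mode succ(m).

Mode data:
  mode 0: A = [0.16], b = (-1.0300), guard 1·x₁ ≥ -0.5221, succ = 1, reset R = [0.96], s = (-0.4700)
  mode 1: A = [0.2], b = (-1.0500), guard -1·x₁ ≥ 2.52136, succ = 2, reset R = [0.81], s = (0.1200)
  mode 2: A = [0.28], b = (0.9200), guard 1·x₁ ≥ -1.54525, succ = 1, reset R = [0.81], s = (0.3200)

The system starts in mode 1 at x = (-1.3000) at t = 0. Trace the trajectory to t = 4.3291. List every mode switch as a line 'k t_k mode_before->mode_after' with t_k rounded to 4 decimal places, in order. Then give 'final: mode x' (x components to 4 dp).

1 0.8549 1->2
2 1.7269 2->1
3 2.8712 1->2
4 3.7432 2->1
final: 1 -1.7002

Mode 1: guard c·x = 2.5214 hit at Δt = 0.8549 (t = 0.8549), x⁻ = (-2.5214) → reset → x⁺ = (-1.9223), jump to mode 2
Mode 2: guard c·x = -1.5453 hit at Δt = 0.8720 (t = 1.7269), x⁻ = (-1.5453) → reset → x⁺ = (-0.9317), jump to mode 1
Mode 1: guard c·x = 2.5214 hit at Δt = 1.1443 (t = 2.8712), x⁻ = (-2.5214) → reset → x⁺ = (-1.9223), jump to mode 2
Mode 2: guard c·x = -1.5453 hit at Δt = 0.8720 (t = 3.7432), x⁻ = (-1.5453) → reset → x⁺ = (-0.9317), jump to mode 1
Mode 1: flow for 0.5859 to horizon, guard not reached → x = (-1.7002)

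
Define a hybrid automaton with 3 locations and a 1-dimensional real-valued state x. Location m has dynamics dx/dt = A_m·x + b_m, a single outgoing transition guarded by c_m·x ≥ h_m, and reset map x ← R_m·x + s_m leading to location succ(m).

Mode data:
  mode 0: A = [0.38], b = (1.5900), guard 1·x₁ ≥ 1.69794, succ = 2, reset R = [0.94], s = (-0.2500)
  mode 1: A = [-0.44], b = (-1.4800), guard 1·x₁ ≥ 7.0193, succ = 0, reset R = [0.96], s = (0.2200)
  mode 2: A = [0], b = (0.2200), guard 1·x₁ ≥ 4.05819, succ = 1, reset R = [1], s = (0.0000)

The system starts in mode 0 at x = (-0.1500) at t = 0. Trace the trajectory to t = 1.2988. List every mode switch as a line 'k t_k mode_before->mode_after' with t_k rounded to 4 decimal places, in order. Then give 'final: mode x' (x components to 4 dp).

Mode 0: guard c·x = 1.6979 hit at Δt = 0.9924 (t = 0.9924), x⁻ = (1.6979) → reset → x⁺ = (1.3461), jump to mode 2
Mode 2: flow for 0.3064 to horizon, guard not reached → x = (1.4135)

1 0.9924 0->2
final: 2 1.4135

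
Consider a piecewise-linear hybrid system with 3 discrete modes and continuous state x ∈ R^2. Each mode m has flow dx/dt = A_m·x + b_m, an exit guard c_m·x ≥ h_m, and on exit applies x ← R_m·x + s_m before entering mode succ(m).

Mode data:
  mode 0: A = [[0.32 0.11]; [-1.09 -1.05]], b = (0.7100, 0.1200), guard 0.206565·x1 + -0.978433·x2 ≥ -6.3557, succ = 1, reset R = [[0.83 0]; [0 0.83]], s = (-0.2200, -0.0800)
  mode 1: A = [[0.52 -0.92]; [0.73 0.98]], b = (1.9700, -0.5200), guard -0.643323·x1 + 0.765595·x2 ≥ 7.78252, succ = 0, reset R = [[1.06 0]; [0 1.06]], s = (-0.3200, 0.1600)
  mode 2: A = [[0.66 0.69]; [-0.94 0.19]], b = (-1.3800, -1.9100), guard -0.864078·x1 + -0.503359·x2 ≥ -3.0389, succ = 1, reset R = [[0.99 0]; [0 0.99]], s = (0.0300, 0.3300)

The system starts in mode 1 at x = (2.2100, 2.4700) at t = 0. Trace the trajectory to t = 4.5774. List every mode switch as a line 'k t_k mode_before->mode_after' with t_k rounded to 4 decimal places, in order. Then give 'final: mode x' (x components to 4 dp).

Mode 1: guard c·x = 7.7825 hit at Δt = 1.1823 (t = 1.1823), x⁻ = (-0.5245, 9.7246) → reset → x⁺ = (-0.8760, 10.4681), jump to mode 0
Mode 0: guard c·x = -6.3557 hit at Δt = 0.4960 (t = 1.6783), x⁻ = (-0.1496, 6.4642) → reset → x⁺ = (-0.3442, 5.2853), jump to mode 1
Mode 1: guard c·x = 7.7825 hit at Δt = 0.5205 (t = 2.1988), x⁻ = (-2.8229, 7.7933) → reset → x⁺ = (-3.3122, 8.4209), jump to mode 0
Mode 0: guard c·x = -6.3557 hit at Δt = 0.6698 (t = 2.8687), x⁻ = (-2.9936, 5.8638) → reset → x⁺ = (-2.7047, 4.7869), jump to mode 1
Mode 1: guard c·x = 7.7825 hit at Δt = 0.5190 (t = 3.3877), x⁻ = (-5.2645, 5.7416) → reset → x⁺ = (-5.9004, 6.2461), jump to mode 0
Mode 0: flow for 1.1897 to horizon, guard not reached → x = (-6.5966, 6.5378)

1 1.1823 1->0
2 1.6783 0->1
3 2.1988 1->0
4 2.8687 0->1
5 3.3877 1->0
final: 0 -6.5966 6.5378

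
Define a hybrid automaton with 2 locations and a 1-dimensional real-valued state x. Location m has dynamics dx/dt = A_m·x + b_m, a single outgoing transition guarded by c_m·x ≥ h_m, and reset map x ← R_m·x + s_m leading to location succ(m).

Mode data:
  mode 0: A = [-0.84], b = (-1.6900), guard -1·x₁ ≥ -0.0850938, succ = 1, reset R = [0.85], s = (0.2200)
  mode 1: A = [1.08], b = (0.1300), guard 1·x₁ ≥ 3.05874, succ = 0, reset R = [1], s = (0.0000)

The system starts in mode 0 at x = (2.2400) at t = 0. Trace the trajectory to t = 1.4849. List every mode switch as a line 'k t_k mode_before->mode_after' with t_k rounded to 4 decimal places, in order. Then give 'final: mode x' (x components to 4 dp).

1 0.8415 0->1
final: 1 0.7065

Mode 0: guard c·x = -0.0851 hit at Δt = 0.8415 (t = 0.8415), x⁻ = (0.0851) → reset → x⁺ = (0.2923), jump to mode 1
Mode 1: flow for 0.6434 to horizon, guard not reached → x = (0.7065)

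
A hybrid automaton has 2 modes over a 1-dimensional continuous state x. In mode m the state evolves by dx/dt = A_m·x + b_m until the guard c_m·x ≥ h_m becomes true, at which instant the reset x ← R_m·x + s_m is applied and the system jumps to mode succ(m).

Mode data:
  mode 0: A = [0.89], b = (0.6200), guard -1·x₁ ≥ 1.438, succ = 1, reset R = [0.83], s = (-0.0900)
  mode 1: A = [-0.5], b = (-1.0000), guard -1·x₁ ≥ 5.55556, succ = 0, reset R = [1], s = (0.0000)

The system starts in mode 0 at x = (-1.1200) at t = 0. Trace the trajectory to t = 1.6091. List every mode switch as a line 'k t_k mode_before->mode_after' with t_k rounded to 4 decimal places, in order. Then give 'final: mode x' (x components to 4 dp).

Mode 0: guard c·x = 1.4380 hit at Δt = 0.6295 (t = 0.6295), x⁻ = (-1.4380) → reset → x⁺ = (-1.2835), jump to mode 1
Mode 1: flow for 0.9796 to horizon, guard not reached → x = (-1.5610)

1 0.6295 0->1
final: 1 -1.5610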